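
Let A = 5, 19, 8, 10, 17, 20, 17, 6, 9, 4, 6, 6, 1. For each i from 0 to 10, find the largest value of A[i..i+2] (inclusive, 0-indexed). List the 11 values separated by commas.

19, 19, 17, 20, 20, 20, 17, 9, 9, 6, 6

5 19 8 → max 19
19 8 10 → max 19
8 10 17 → max 17
10 17 20 → max 20
17 20 17 → max 20
20 17 6 → max 20
17 6 9 → max 17
6 9 4 → max 9
9 4 6 → max 9
4 6 6 → max 6
6 6 1 → max 6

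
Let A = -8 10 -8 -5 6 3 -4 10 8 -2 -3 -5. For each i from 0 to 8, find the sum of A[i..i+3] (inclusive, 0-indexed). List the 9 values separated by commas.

-11, 3, -4, 0, 15, 17, 12, 13, -2

Sliding a size-4 window across the 12 values:
-8 10 -8 -5 → sum -11
10 -8 -5 6 → sum 3
-8 -5 6 3 → sum -4
-5 6 3 -4 → sum 0
6 3 -4 10 → sum 15
3 -4 10 8 → sum 17
-4 10 8 -2 → sum 12
10 8 -2 -3 → sum 13
8 -2 -3 -5 → sum -2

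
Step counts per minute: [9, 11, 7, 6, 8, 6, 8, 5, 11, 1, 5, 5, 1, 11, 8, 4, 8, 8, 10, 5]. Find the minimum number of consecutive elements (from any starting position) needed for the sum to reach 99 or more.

15

add 9: running sum 9 < 99
add 11: running sum 20 < 99
add 7: running sum 27 < 99
add 6: running sum 33 < 99
add 8: running sum 41 < 99
add 6: running sum 47 < 99
add 8: running sum 55 < 99
add 5: running sum 60 < 99
add 11: running sum 71 < 99
add 1: running sum 72 < 99
add 5: running sum 77 < 99
add 5: running sum 82 < 99
add 1: running sum 83 < 99
add 11: running sum 94 < 99
end 14: [9, 11, 7, 6, 8, 6, 8, 5, 11, 1, 5, 5, 1, 11, 8] sum 102, len 15
end 15: [9, 11, 7, 6, 8, 6, 8, 5, 11, 1, 5, 5, 1, 11, 8, 4] sum 106, len 16
end 16: [11, 7, 6, 8, 6, 8, 5, 11, 1, 5, 5, 1, 11, 8, 4, 8] sum 105, len 16
end 17: [7, 6, 8, 6, 8, 5, 11, 1, 5, 5, 1, 11, 8, 4, 8, 8] sum 102, len 16
end 18: [8, 6, 8, 5, 11, 1, 5, 5, 1, 11, 8, 4, 8, 8, 10] sum 99, len 15
end 19: [8, 6, 8, 5, 11, 1, 5, 5, 1, 11, 8, 4, 8, 8, 10, 5] sum 104, len 16
Shortest qualifying length: 15.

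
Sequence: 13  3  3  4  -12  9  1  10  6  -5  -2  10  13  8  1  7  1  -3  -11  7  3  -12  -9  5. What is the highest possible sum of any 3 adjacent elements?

31

13 3 3 → sum 19
3 3 4 → sum 10
3 4 -12 → sum -5
4 -12 9 → sum 1
-12 9 1 → sum -2
9 1 10 → sum 20
1 10 6 → sum 17
10 6 -5 → sum 11
6 -5 -2 → sum -1
-5 -2 10 → sum 3
-2 10 13 → sum 21
10 13 8 → sum 31
13 8 1 → sum 22
8 1 7 → sum 16
1 7 1 → sum 9
7 1 -3 → sum 5
1 -3 -11 → sum -13
-3 -11 7 → sum -7
-11 7 3 → sum -1
7 3 -12 → sum -2
3 -12 -9 → sum -18
-12 -9 5 → sum -16
Highest of these is 31.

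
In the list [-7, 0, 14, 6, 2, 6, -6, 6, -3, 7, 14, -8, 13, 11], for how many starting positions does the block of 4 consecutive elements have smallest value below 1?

10

(-7, 0, 14, 6) → min -7  < 1 ✓
(0, 14, 6, 2) → min 0  < 1 ✓
(14, 6, 2, 6) → min 2
(6, 2, 6, -6) → min -6  < 1 ✓
(2, 6, -6, 6) → min -6  < 1 ✓
(6, -6, 6, -3) → min -6  < 1 ✓
(-6, 6, -3, 7) → min -6  < 1 ✓
(6, -3, 7, 14) → min -3  < 1 ✓
(-3, 7, 14, -8) → min -8  < 1 ✓
(7, 14, -8, 13) → min -8  < 1 ✓
(14, -8, 13, 11) → min -8  < 1 ✓
10 windows satisfy the condition.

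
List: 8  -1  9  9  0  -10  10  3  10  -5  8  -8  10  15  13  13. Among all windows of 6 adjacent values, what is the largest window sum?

(8, -1, 9, 9, 0, -10) → sum 15
(-1, 9, 9, 0, -10, 10) → sum 17
(9, 9, 0, -10, 10, 3) → sum 21
(9, 0, -10, 10, 3, 10) → sum 22
(0, -10, 10, 3, 10, -5) → sum 8
(-10, 10, 3, 10, -5, 8) → sum 16
(10, 3, 10, -5, 8, -8) → sum 18
(3, 10, -5, 8, -8, 10) → sum 18
(10, -5, 8, -8, 10, 15) → sum 30
(-5, 8, -8, 10, 15, 13) → sum 33
(8, -8, 10, 15, 13, 13) → sum 51
Largest of these is 51.

51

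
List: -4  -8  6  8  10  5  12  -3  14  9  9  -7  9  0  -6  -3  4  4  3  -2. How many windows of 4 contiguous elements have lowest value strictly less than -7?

2

-4 -8 6 8 → min -8  < -7 ✓
-8 6 8 10 → min -8  < -7 ✓
6 8 10 5 → min 5
8 10 5 12 → min 5
10 5 12 -3 → min -3
5 12 -3 14 → min -3
12 -3 14 9 → min -3
-3 14 9 9 → min -3
14 9 9 -7 → min -7
9 9 -7 9 → min -7
9 -7 9 0 → min -7
-7 9 0 -6 → min -7
9 0 -6 -3 → min -6
0 -6 -3 4 → min -6
-6 -3 4 4 → min -6
-3 4 4 3 → min -3
4 4 3 -2 → min -2
2 windows satisfy the condition.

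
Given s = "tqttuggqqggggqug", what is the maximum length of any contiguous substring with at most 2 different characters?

add t: window [t] (1 distinct), len 1
add q: window [t, q] (2 distinct), len 2
add t: window [t, q, t] (2 distinct), len 3
add t: window [t, q, t, t] (2 distinct), len 4
add u: window [t, t, u] (2 distinct), len 3
add g: window [u, g] (2 distinct), len 2
add g: window [u, g, g] (2 distinct), len 3
add q: window [g, g, q] (2 distinct), len 3
add q: window [g, g, q, q] (2 distinct), len 4
add g: window [g, g, q, q, g] (2 distinct), len 5
add g: window [g, g, q, q, g, g] (2 distinct), len 6
add g: window [g, g, q, q, g, g, g] (2 distinct), len 7
add g: window [g, g, q, q, g, g, g, g] (2 distinct), len 8
add q: window [g, g, q, q, g, g, g, g, q] (2 distinct), len 9
add u: window [q, u] (2 distinct), len 2
add g: window [u, g] (2 distinct), len 2
Longest length with ≤2 distinct: 9.

9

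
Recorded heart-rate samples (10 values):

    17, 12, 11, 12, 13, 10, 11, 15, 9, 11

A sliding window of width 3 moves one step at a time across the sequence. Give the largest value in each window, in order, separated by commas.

Sliding a size-3 window across the 10 values:
17 12 11 → max 17
12 11 12 → max 12
11 12 13 → max 13
12 13 10 → max 13
13 10 11 → max 13
10 11 15 → max 15
11 15 9 → max 15
15 9 11 → max 15

17, 12, 13, 13, 13, 15, 15, 15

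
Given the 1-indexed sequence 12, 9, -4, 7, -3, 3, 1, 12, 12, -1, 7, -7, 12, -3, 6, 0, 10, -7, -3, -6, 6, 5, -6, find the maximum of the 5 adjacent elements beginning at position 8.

12

Elements at indices 8..12: 12, 12, -1, 7, -7
max(12, 12, -1, 7, -7) = 12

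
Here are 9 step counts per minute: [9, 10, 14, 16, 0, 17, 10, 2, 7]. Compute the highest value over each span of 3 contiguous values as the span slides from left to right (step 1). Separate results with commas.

14, 16, 16, 17, 17, 17, 10

Sliding a size-3 window across the 9 values:
9 10 14 → max 14
10 14 16 → max 16
14 16 0 → max 16
16 0 17 → max 17
0 17 10 → max 17
17 10 2 → max 17
10 2 7 → max 10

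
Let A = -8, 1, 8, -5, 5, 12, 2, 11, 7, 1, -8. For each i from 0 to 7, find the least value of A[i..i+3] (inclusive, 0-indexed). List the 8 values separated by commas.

-8, -5, -5, -5, 2, 2, 1, -8

-8 1 8 -5 → min -8
1 8 -5 5 → min -5
8 -5 5 12 → min -5
-5 5 12 2 → min -5
5 12 2 11 → min 2
12 2 11 7 → min 2
2 11 7 1 → min 1
11 7 1 -8 → min -8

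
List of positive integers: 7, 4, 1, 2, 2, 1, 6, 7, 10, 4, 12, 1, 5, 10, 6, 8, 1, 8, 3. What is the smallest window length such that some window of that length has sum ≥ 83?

Extend right; whenever the sum reaches 83, record the length and shrink from the left:
add 7: running sum 7 < 83
add 4: running sum 11 < 83
add 1: running sum 12 < 83
add 2: running sum 14 < 83
add 2: running sum 16 < 83
add 1: running sum 17 < 83
add 6: running sum 23 < 83
add 7: running sum 30 < 83
add 10: running sum 40 < 83
add 4: running sum 44 < 83
add 12: running sum 56 < 83
add 1: running sum 57 < 83
add 5: running sum 62 < 83
add 10: running sum 72 < 83
add 6: running sum 78 < 83
add 8: shortest ending here [7, 4, 1, 2, 2, 1, 6, 7, 10, 4, 12, 1, 5, 10, 6, 8] sum 86, len 16
add 1: shortest ending here [7, 4, 1, 2, 2, 1, 6, 7, 10, 4, 12, 1, 5, 10, 6, 8, 1] sum 87, len 17
add 8: shortest ending here [2, 2, 1, 6, 7, 10, 4, 12, 1, 5, 10, 6, 8, 1, 8] sum 83, len 15
add 3: shortest ending here [2, 1, 6, 7, 10, 4, 12, 1, 5, 10, 6, 8, 1, 8, 3] sum 84, len 15
Shortest qualifying length: 15.

15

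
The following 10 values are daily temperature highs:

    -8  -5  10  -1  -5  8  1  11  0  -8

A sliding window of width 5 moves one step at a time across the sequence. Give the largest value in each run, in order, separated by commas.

(-8, -5, 10, -1, -5) → max 10
(-5, 10, -1, -5, 8) → max 10
(10, -1, -5, 8, 1) → max 10
(-1, -5, 8, 1, 11) → max 11
(-5, 8, 1, 11, 0) → max 11
(8, 1, 11, 0, -8) → max 11

10, 10, 10, 11, 11, 11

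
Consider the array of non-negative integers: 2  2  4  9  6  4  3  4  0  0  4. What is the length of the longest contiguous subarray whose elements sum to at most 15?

[2] sum 2 len 1
[2, 2] sum 4 len 2
[2, 2, 4] sum 8 len 3
[2, 4, 9] sum 15 len 3
[9, 6] sum 15 len 2
[6, 4] sum 10 len 2
[6, 4, 3] sum 13 len 3
[4, 3, 4] sum 11 len 3
[4, 3, 4, 0] sum 11 len 4
[4, 3, 4, 0, 0] sum 11 len 5
[4, 3, 4, 0, 0, 4] sum 15 len 6
Longest length seen: 6.

6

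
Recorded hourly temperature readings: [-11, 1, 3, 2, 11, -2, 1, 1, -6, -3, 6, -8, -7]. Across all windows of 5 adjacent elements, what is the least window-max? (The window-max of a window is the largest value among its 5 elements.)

1

(-11, 1, 3, 2, 11) → max 11
(1, 3, 2, 11, -2) → max 11
(3, 2, 11, -2, 1) → max 11
(2, 11, -2, 1, 1) → max 11
(11, -2, 1, 1, -6) → max 11
(-2, 1, 1, -6, -3) → max 1
(1, 1, -6, -3, 6) → max 6
(1, -6, -3, 6, -8) → max 6
(-6, -3, 6, -8, -7) → max 6
Least of these is 1.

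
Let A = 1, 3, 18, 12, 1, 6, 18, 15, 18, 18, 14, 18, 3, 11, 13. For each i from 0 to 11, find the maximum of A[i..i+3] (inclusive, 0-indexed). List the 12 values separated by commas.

[1, 3, 18, 12] → max 18
[3, 18, 12, 1] → max 18
[18, 12, 1, 6] → max 18
[12, 1, 6, 18] → max 18
[1, 6, 18, 15] → max 18
[6, 18, 15, 18] → max 18
[18, 15, 18, 18] → max 18
[15, 18, 18, 14] → max 18
[18, 18, 14, 18] → max 18
[18, 14, 18, 3] → max 18
[14, 18, 3, 11] → max 18
[18, 3, 11, 13] → max 18

18, 18, 18, 18, 18, 18, 18, 18, 18, 18, 18, 18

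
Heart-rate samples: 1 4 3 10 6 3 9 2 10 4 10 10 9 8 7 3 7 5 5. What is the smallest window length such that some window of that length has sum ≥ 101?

15

add 1: running sum 1 < 101
add 4: running sum 5 < 101
add 3: running sum 8 < 101
add 10: running sum 18 < 101
add 6: running sum 24 < 101
add 3: running sum 27 < 101
add 9: running sum 36 < 101
add 2: running sum 38 < 101
add 10: running sum 48 < 101
add 4: running sum 52 < 101
add 10: running sum 62 < 101
add 10: running sum 72 < 101
add 9: running sum 81 < 101
add 8: running sum 89 < 101
add 7: running sum 96 < 101
add 3: running sum 99 < 101
add 7: shortest ending here [3, 10, 6, 3, 9, 2, 10, 4, 10, 10, 9, 8, 7, 3, 7] sum 101, len 15
add 5: shortest ending here [10, 6, 3, 9, 2, 10, 4, 10, 10, 9, 8, 7, 3, 7, 5] sum 103, len 15
add 5: shortest ending here [10, 6, 3, 9, 2, 10, 4, 10, 10, 9, 8, 7, 3, 7, 5, 5] sum 108, len 16
Shortest qualifying length: 15.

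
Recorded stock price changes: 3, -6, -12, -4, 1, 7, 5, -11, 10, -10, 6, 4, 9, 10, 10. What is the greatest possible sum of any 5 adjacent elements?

39

(3, -6, -12, -4, 1) → sum -18
(-6, -12, -4, 1, 7) → sum -14
(-12, -4, 1, 7, 5) → sum -3
(-4, 1, 7, 5, -11) → sum -2
(1, 7, 5, -11, 10) → sum 12
(7, 5, -11, 10, -10) → sum 1
(5, -11, 10, -10, 6) → sum 0
(-11, 10, -10, 6, 4) → sum -1
(10, -10, 6, 4, 9) → sum 19
(-10, 6, 4, 9, 10) → sum 19
(6, 4, 9, 10, 10) → sum 39
Greatest of these is 39.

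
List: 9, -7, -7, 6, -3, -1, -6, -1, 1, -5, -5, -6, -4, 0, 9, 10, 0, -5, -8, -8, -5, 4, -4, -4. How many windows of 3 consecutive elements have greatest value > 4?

8

(9, -7, -7) → max 9  > 4 ✓
(-7, -7, 6) → max 6  > 4 ✓
(-7, 6, -3) → max 6  > 4 ✓
(6, -3, -1) → max 6  > 4 ✓
(-3, -1, -6) → max -1
(-1, -6, -1) → max -1
(-6, -1, 1) → max 1
(-1, 1, -5) → max 1
(1, -5, -5) → max 1
(-5, -5, -6) → max -5
(-5, -6, -4) → max -4
(-6, -4, 0) → max 0
(-4, 0, 9) → max 9  > 4 ✓
(0, 9, 10) → max 10  > 4 ✓
(9, 10, 0) → max 10  > 4 ✓
(10, 0, -5) → max 10  > 4 ✓
(0, -5, -8) → max 0
(-5, -8, -8) → max -5
(-8, -8, -5) → max -5
(-8, -5, 4) → max 4
(-5, 4, -4) → max 4
(4, -4, -4) → max 4
8 windows satisfy the condition.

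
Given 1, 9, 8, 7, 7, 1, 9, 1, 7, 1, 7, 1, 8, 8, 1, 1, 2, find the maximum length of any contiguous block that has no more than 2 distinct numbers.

5

[1] 1 distinct, len 1
[1, 9] 2 distinct, len 2
[9, 8] 2 distinct, len 2
[8, 7] 2 distinct, len 2
[8, 7, 7] 2 distinct, len 3
[7, 7, 1] 2 distinct, len 3
[1, 9] 2 distinct, len 2
[1, 9, 1] 2 distinct, len 3
[1, 7] 2 distinct, len 2
[1, 7, 1] 2 distinct, len 3
[1, 7, 1, 7] 2 distinct, len 4
[1, 7, 1, 7, 1] 2 distinct, len 5
[1, 8] 2 distinct, len 2
[1, 8, 8] 2 distinct, len 3
[1, 8, 8, 1] 2 distinct, len 4
[1, 8, 8, 1, 1] 2 distinct, len 5
[1, 1, 2] 2 distinct, len 3
Longest length with ≤2 distinct: 5.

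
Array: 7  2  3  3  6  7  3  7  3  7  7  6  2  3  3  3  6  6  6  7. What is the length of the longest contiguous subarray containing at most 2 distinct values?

6

add 7: window [7] (1 distinct), len 1
add 2: window [7, 2] (2 distinct), len 2
add 3: window [2, 3] (2 distinct), len 2
add 3: window [2, 3, 3] (2 distinct), len 3
add 6: window [3, 3, 6] (2 distinct), len 3
add 7: window [6, 7] (2 distinct), len 2
add 3: window [7, 3] (2 distinct), len 2
add 7: window [7, 3, 7] (2 distinct), len 3
add 3: window [7, 3, 7, 3] (2 distinct), len 4
add 7: window [7, 3, 7, 3, 7] (2 distinct), len 5
add 7: window [7, 3, 7, 3, 7, 7] (2 distinct), len 6
add 6: window [7, 7, 6] (2 distinct), len 3
add 2: window [6, 2] (2 distinct), len 2
add 3: window [2, 3] (2 distinct), len 2
add 3: window [2, 3, 3] (2 distinct), len 3
add 3: window [2, 3, 3, 3] (2 distinct), len 4
add 6: window [3, 3, 3, 6] (2 distinct), len 4
add 6: window [3, 3, 3, 6, 6] (2 distinct), len 5
add 6: window [3, 3, 3, 6, 6, 6] (2 distinct), len 6
add 7: window [6, 6, 6, 7] (2 distinct), len 4
Longest length with ≤2 distinct: 6.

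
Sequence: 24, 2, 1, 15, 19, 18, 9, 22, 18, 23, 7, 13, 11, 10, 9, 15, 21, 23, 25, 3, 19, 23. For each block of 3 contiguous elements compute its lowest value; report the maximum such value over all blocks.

Each size-3 window and its min:
(24, 2, 1) → min 1
(2, 1, 15) → min 1
(1, 15, 19) → min 1
(15, 19, 18) → min 15
(19, 18, 9) → min 9
(18, 9, 22) → min 9
(9, 22, 18) → min 9
(22, 18, 23) → min 18
(18, 23, 7) → min 7
(23, 7, 13) → min 7
(7, 13, 11) → min 7
(13, 11, 10) → min 10
(11, 10, 9) → min 9
(10, 9, 15) → min 9
(9, 15, 21) → min 9
(15, 21, 23) → min 15
(21, 23, 25) → min 21
(23, 25, 3) → min 3
(25, 3, 19) → min 3
(3, 19, 23) → min 3
Maximum of these is 21.

21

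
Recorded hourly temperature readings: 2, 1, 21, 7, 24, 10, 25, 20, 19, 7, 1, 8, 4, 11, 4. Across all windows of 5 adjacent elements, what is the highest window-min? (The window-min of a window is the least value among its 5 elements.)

[2, 1, 21, 7, 24] → min 1
[1, 21, 7, 24, 10] → min 1
[21, 7, 24, 10, 25] → min 7
[7, 24, 10, 25, 20] → min 7
[24, 10, 25, 20, 19] → min 10
[10, 25, 20, 19, 7] → min 7
[25, 20, 19, 7, 1] → min 1
[20, 19, 7, 1, 8] → min 1
[19, 7, 1, 8, 4] → min 1
[7, 1, 8, 4, 11] → min 1
[1, 8, 4, 11, 4] → min 1
Highest of these is 10.

10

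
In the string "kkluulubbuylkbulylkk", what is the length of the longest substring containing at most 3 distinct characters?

[k] 1 distinct, len 1
[k, k] 1 distinct, len 2
[k, k, l] 2 distinct, len 3
[k, k, l, u] 3 distinct, len 4
[k, k, l, u, u] 3 distinct, len 5
[k, k, l, u, u, l] 3 distinct, len 6
[k, k, l, u, u, l, u] 3 distinct, len 7
[l, u, u, l, u, b] 3 distinct, len 6
[l, u, u, l, u, b, b] 3 distinct, len 7
[l, u, u, l, u, b, b, u] 3 distinct, len 8
[u, b, b, u, y] 3 distinct, len 5
[u, y, l] 3 distinct, len 3
[y, l, k] 3 distinct, len 3
[l, k, b] 3 distinct, len 3
[k, b, u] 3 distinct, len 3
[b, u, l] 3 distinct, len 3
[u, l, y] 3 distinct, len 3
[u, l, y, l] 3 distinct, len 4
[l, y, l, k] 3 distinct, len 4
[l, y, l, k, k] 3 distinct, len 5
Longest length with ≤3 distinct: 8.

8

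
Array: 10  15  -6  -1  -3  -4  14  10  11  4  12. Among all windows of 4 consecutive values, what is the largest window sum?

Window sums for each of the 8 positions:
10 15 -6 -1 → sum 18
15 -6 -1 -3 → sum 5
-6 -1 -3 -4 → sum -14
-1 -3 -4 14 → sum 6
-3 -4 14 10 → sum 17
-4 14 10 11 → sum 31
14 10 11 4 → sum 39
10 11 4 12 → sum 37
Largest of these is 39.

39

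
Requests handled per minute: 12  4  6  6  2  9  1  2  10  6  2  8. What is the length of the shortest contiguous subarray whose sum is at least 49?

9

add 12: running sum 12 < 49
add 4: running sum 16 < 49
add 6: running sum 22 < 49
add 6: running sum 28 < 49
add 2: running sum 30 < 49
add 9: running sum 39 < 49
add 1: running sum 40 < 49
add 2: running sum 42 < 49
end 8: [12, 4, 6, 6, 2, 9, 1, 2, 10] sum 52, len 9
end 9: [12, 4, 6, 6, 2, 9, 1, 2, 10, 6] sum 58, len 10
end 10: [12, 4, 6, 6, 2, 9, 1, 2, 10, 6, 2] sum 60, len 11
end 11: [6, 6, 2, 9, 1, 2, 10, 6, 2, 8] sum 52, len 10
Shortest qualifying length: 9.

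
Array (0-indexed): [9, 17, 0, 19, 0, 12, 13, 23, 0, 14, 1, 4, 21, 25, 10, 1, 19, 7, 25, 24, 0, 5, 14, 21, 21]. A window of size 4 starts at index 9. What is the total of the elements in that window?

Elements at indices 9..12: 14, 1, 4, 21
sum(14, 1, 4, 21) = 40

40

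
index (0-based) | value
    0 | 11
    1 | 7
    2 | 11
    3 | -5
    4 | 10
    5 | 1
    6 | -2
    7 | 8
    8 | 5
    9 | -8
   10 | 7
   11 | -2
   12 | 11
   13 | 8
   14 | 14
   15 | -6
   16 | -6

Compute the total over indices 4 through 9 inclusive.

14

Elements at indices 4..9: 10, 1, -2, 8, 5, -8
sum(10, 1, -2, 8, 5, -8) = 14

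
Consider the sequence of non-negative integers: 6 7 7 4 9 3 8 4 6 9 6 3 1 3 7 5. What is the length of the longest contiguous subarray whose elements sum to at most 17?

[6] sum 6 len 1
[6, 7] sum 13 len 2
[7, 7] sum 14 len 2
[7, 4] sum 11 len 2
[4, 9] sum 13 len 2
[4, 9, 3] sum 16 len 3
[3, 8] sum 11 len 2
[3, 8, 4] sum 15 len 3
[4, 6] sum 10 len 2
[6, 9] sum 15 len 2
[9, 6] sum 15 len 2
[6, 3] sum 9 len 2
[6, 3, 1] sum 10 len 3
[6, 3, 1, 3] sum 13 len 4
[3, 1, 3, 7] sum 14 len 4
[1, 3, 7, 5] sum 16 len 4
Longest length seen: 4.

4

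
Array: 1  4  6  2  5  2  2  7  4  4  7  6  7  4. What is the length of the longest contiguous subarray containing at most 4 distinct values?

9

add 1: window [1] (1 distinct), len 1
add 4: window [1, 4] (2 distinct), len 2
add 6: window [1, 4, 6] (3 distinct), len 3
add 2: window [1, 4, 6, 2] (4 distinct), len 4
add 5: window [4, 6, 2, 5] (4 distinct), len 4
add 2: window [4, 6, 2, 5, 2] (4 distinct), len 5
add 2: window [4, 6, 2, 5, 2, 2] (4 distinct), len 6
add 7: window [6, 2, 5, 2, 2, 7] (4 distinct), len 6
add 4: window [2, 5, 2, 2, 7, 4] (4 distinct), len 6
add 4: window [2, 5, 2, 2, 7, 4, 4] (4 distinct), len 7
add 7: window [2, 5, 2, 2, 7, 4, 4, 7] (4 distinct), len 8
add 6: window [2, 2, 7, 4, 4, 7, 6] (4 distinct), len 7
add 7: window [2, 2, 7, 4, 4, 7, 6, 7] (4 distinct), len 8
add 4: window [2, 2, 7, 4, 4, 7, 6, 7, 4] (4 distinct), len 9
Longest length with ≤4 distinct: 9.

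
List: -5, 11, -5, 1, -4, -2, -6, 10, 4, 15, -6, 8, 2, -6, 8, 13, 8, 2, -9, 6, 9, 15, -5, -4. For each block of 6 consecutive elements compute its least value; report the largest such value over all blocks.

Each size-6 window and its min:
-5 11 -5 1 -4 -2 → min -5
11 -5 1 -4 -2 -6 → min -6
-5 1 -4 -2 -6 10 → min -6
1 -4 -2 -6 10 4 → min -6
-4 -2 -6 10 4 15 → min -6
-2 -6 10 4 15 -6 → min -6
-6 10 4 15 -6 8 → min -6
10 4 15 -6 8 2 → min -6
4 15 -6 8 2 -6 → min -6
15 -6 8 2 -6 8 → min -6
-6 8 2 -6 8 13 → min -6
8 2 -6 8 13 8 → min -6
2 -6 8 13 8 2 → min -6
-6 8 13 8 2 -9 → min -9
8 13 8 2 -9 6 → min -9
13 8 2 -9 6 9 → min -9
8 2 -9 6 9 15 → min -9
2 -9 6 9 15 -5 → min -9
-9 6 9 15 -5 -4 → min -9
Largest of these is -5.

-5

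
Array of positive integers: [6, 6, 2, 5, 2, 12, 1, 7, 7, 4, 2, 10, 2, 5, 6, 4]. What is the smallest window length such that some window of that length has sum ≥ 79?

add 6: running sum 6 < 79
add 6: running sum 12 < 79
add 2: running sum 14 < 79
add 5: running sum 19 < 79
add 2: running sum 21 < 79
add 12: running sum 33 < 79
add 1: running sum 34 < 79
add 7: running sum 41 < 79
add 7: running sum 48 < 79
add 4: running sum 52 < 79
add 2: running sum 54 < 79
add 10: running sum 64 < 79
add 2: running sum 66 < 79
add 5: running sum 71 < 79
add 6: running sum 77 < 79
add 4: shortest ending here [6, 6, 2, 5, 2, 12, 1, 7, 7, 4, 2, 10, 2, 5, 6, 4] sum 81, len 16
Shortest qualifying length: 16.

16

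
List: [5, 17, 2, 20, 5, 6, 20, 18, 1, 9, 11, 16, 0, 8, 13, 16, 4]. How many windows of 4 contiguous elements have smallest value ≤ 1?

8

5 17 2 20 → min 2
17 2 20 5 → min 2
2 20 5 6 → min 2
20 5 6 20 → min 5
5 6 20 18 → min 5
6 20 18 1 → min 1  ≤ 1 ✓
20 18 1 9 → min 1  ≤ 1 ✓
18 1 9 11 → min 1  ≤ 1 ✓
1 9 11 16 → min 1  ≤ 1 ✓
9 11 16 0 → min 0  ≤ 1 ✓
11 16 0 8 → min 0  ≤ 1 ✓
16 0 8 13 → min 0  ≤ 1 ✓
0 8 13 16 → min 0  ≤ 1 ✓
8 13 16 4 → min 4
8 windows satisfy the condition.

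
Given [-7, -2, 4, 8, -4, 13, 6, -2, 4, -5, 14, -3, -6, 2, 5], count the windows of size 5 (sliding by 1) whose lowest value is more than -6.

7

(-7, -2, 4, 8, -4) → min -7
(-2, 4, 8, -4, 13) → min -4  > -6 ✓
(4, 8, -4, 13, 6) → min -4  > -6 ✓
(8, -4, 13, 6, -2) → min -4  > -6 ✓
(-4, 13, 6, -2, 4) → min -4  > -6 ✓
(13, 6, -2, 4, -5) → min -5  > -6 ✓
(6, -2, 4, -5, 14) → min -5  > -6 ✓
(-2, 4, -5, 14, -3) → min -5  > -6 ✓
(4, -5, 14, -3, -6) → min -6
(-5, 14, -3, -6, 2) → min -6
(14, -3, -6, 2, 5) → min -6
7 windows satisfy the condition.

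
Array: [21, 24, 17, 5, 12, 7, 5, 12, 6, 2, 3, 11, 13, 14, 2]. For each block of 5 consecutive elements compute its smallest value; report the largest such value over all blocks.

Window mins for each of the 11 positions:
(21, 24, 17, 5, 12) → min 5
(24, 17, 5, 12, 7) → min 5
(17, 5, 12, 7, 5) → min 5
(5, 12, 7, 5, 12) → min 5
(12, 7, 5, 12, 6) → min 5
(7, 5, 12, 6, 2) → min 2
(5, 12, 6, 2, 3) → min 2
(12, 6, 2, 3, 11) → min 2
(6, 2, 3, 11, 13) → min 2
(2, 3, 11, 13, 14) → min 2
(3, 11, 13, 14, 2) → min 2
Largest of these is 5.

5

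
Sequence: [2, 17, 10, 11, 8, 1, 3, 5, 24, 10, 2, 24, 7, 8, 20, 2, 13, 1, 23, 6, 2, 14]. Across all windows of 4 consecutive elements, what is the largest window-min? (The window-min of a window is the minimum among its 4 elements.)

(2, 17, 10, 11) → min 2
(17, 10, 11, 8) → min 8
(10, 11, 8, 1) → min 1
(11, 8, 1, 3) → min 1
(8, 1, 3, 5) → min 1
(1, 3, 5, 24) → min 1
(3, 5, 24, 10) → min 3
(5, 24, 10, 2) → min 2
(24, 10, 2, 24) → min 2
(10, 2, 24, 7) → min 2
(2, 24, 7, 8) → min 2
(24, 7, 8, 20) → min 7
(7, 8, 20, 2) → min 2
(8, 20, 2, 13) → min 2
(20, 2, 13, 1) → min 1
(2, 13, 1, 23) → min 1
(13, 1, 23, 6) → min 1
(1, 23, 6, 2) → min 1
(23, 6, 2, 14) → min 2
Largest of these is 8.

8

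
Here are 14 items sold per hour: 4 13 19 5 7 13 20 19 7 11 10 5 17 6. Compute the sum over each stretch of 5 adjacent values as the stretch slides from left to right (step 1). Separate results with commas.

48, 57, 64, 64, 66, 70, 67, 52, 50, 49

Sliding a size-5 window across the 14 values:
(4, 13, 19, 5, 7) → sum 48
(13, 19, 5, 7, 13) → sum 57
(19, 5, 7, 13, 20) → sum 64
(5, 7, 13, 20, 19) → sum 64
(7, 13, 20, 19, 7) → sum 66
(13, 20, 19, 7, 11) → sum 70
(20, 19, 7, 11, 10) → sum 67
(19, 7, 11, 10, 5) → sum 52
(7, 11, 10, 5, 17) → sum 50
(11, 10, 5, 17, 6) → sum 49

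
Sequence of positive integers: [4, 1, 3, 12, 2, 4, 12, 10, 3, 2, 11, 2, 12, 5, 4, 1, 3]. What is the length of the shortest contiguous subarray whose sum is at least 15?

add 4: running sum 4 < 15
add 1: running sum 5 < 15
add 3: running sum 8 < 15
add 12: shortest ending here [3, 12] sum 15, len 2
add 2: shortest ending here [3, 12, 2] sum 17, len 3
add 4: shortest ending here [12, 2, 4] sum 18, len 3
add 12: shortest ending here [4, 12] sum 16, len 2
add 10: shortest ending here [12, 10] sum 22, len 2
add 3: shortest ending here [12, 10, 3] sum 25, len 3
add 2: shortest ending here [10, 3, 2] sum 15, len 3
add 11: shortest ending here [3, 2, 11] sum 16, len 3
add 2: shortest ending here [2, 11, 2] sum 15, len 3
add 12: shortest ending here [11, 2, 12] sum 25, len 3
add 5: shortest ending here [12, 5] sum 17, len 2
add 4: shortest ending here [12, 5, 4] sum 21, len 3
add 1: shortest ending here [12, 5, 4, 1] sum 22, len 4
add 3: shortest ending here [12, 5, 4, 1, 3] sum 25, len 5
Shortest qualifying length: 2.

2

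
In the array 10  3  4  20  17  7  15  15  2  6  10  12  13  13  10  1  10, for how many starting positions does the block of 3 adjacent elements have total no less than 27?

10

[10, 3, 4] → sum 17
[3, 4, 20] → sum 27  ≥ 27 ✓
[4, 20, 17] → sum 41  ≥ 27 ✓
[20, 17, 7] → sum 44  ≥ 27 ✓
[17, 7, 15] → sum 39  ≥ 27 ✓
[7, 15, 15] → sum 37  ≥ 27 ✓
[15, 15, 2] → sum 32  ≥ 27 ✓
[15, 2, 6] → sum 23
[2, 6, 10] → sum 18
[6, 10, 12] → sum 28  ≥ 27 ✓
[10, 12, 13] → sum 35  ≥ 27 ✓
[12, 13, 13] → sum 38  ≥ 27 ✓
[13, 13, 10] → sum 36  ≥ 27 ✓
[13, 10, 1] → sum 24
[10, 1, 10] → sum 21
10 windows satisfy the condition.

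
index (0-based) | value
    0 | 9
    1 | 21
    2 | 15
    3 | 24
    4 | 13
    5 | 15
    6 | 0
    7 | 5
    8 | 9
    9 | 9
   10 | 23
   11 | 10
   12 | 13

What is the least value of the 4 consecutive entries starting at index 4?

Elements at indices 4..7: 13, 15, 0, 5
min(13, 15, 0, 5) = 0

0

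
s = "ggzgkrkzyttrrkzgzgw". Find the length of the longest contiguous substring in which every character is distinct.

[g] len 1
[g] len 1
[g, z] len 2
[z, g] len 2
[z, g, k] len 3
[z, g, k, r] len 4
[r, k] len 2
[r, k, z] len 3
[r, k, z, y] len 4
[r, k, z, y, t] len 5
[t] len 1
[t, r] len 2
[r] len 1
[r, k] len 2
[r, k, z] len 3
[r, k, z, g] len 4
[g, z] len 2
[z, g] len 2
[z, g, w] len 3
Longest all-distinct length: 5.

5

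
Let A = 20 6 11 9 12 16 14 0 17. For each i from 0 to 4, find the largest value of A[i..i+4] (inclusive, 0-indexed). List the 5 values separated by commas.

20, 16, 16, 16, 17

20 6 11 9 12 → max 20
6 11 9 12 16 → max 16
11 9 12 16 14 → max 16
9 12 16 14 0 → max 16
12 16 14 0 17 → max 17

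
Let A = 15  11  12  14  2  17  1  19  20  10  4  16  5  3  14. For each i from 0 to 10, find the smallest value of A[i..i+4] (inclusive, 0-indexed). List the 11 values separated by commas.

2, 2, 1, 1, 1, 1, 1, 4, 4, 3, 3

15 11 12 14 2 → min 2
11 12 14 2 17 → min 2
12 14 2 17 1 → min 1
14 2 17 1 19 → min 1
2 17 1 19 20 → min 1
17 1 19 20 10 → min 1
1 19 20 10 4 → min 1
19 20 10 4 16 → min 4
20 10 4 16 5 → min 4
10 4 16 5 3 → min 3
4 16 5 3 14 → min 3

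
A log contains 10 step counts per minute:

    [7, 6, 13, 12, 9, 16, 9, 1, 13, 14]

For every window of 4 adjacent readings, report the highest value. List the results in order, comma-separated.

7 6 13 12 → max 13
6 13 12 9 → max 13
13 12 9 16 → max 16
12 9 16 9 → max 16
9 16 9 1 → max 16
16 9 1 13 → max 16
9 1 13 14 → max 14

13, 13, 16, 16, 16, 16, 14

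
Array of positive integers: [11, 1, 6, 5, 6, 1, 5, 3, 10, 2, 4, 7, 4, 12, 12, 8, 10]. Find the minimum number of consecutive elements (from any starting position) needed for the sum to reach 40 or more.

add 11: running sum 11 < 40
add 1: running sum 12 < 40
add 6: running sum 18 < 40
add 5: running sum 23 < 40
add 6: running sum 29 < 40
add 1: running sum 30 < 40
add 5: running sum 35 < 40
add 3: running sum 38 < 40
end 8: [11, 1, 6, 5, 6, 1, 5, 3, 10] sum 48, len 9
end 9: [11, 1, 6, 5, 6, 1, 5, 3, 10, 2] sum 50, len 10
end 10: [6, 5, 6, 1, 5, 3, 10, 2, 4] sum 42, len 9
end 11: [5, 6, 1, 5, 3, 10, 2, 4, 7] sum 43, len 9
end 12: [6, 1, 5, 3, 10, 2, 4, 7, 4] sum 42, len 9
end 13: [3, 10, 2, 4, 7, 4, 12] sum 42, len 7
end 14: [2, 4, 7, 4, 12, 12] sum 41, len 6
end 15: [7, 4, 12, 12, 8] sum 43, len 5
end 16: [12, 12, 8, 10] sum 42, len 4
Shortest qualifying length: 4.

4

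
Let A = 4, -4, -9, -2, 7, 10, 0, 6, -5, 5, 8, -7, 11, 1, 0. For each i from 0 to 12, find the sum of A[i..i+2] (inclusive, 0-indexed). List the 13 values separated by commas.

-9, -15, -4, 15, 17, 16, 1, 6, 8, 6, 12, 5, 12

(4, -4, -9) → sum -9
(-4, -9, -2) → sum -15
(-9, -2, 7) → sum -4
(-2, 7, 10) → sum 15
(7, 10, 0) → sum 17
(10, 0, 6) → sum 16
(0, 6, -5) → sum 1
(6, -5, 5) → sum 6
(-5, 5, 8) → sum 8
(5, 8, -7) → sum 6
(8, -7, 11) → sum 12
(-7, 11, 1) → sum 5
(11, 1, 0) → sum 12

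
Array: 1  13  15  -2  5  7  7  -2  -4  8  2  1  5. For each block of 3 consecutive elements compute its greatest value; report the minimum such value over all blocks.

1 13 15 → max 15
13 15 -2 → max 15
15 -2 5 → max 15
-2 5 7 → max 7
5 7 7 → max 7
7 7 -2 → max 7
7 -2 -4 → max 7
-2 -4 8 → max 8
-4 8 2 → max 8
8 2 1 → max 8
2 1 5 → max 5
Minimum of these is 5.

5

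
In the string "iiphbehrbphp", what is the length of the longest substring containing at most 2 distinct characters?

Extend right; when distinct count exceeds 2, shrink from the left:
add i: window [i] (1 distinct), len 1
add i: window [i, i] (1 distinct), len 2
add p: window [i, i, p] (2 distinct), len 3
add h: window [p, h] (2 distinct), len 2
add b: window [h, b] (2 distinct), len 2
add e: window [b, e] (2 distinct), len 2
add h: window [e, h] (2 distinct), len 2
add r: window [h, r] (2 distinct), len 2
add b: window [r, b] (2 distinct), len 2
add p: window [b, p] (2 distinct), len 2
add h: window [p, h] (2 distinct), len 2
add p: window [p, h, p] (2 distinct), len 3
Longest length with ≤2 distinct: 3.

3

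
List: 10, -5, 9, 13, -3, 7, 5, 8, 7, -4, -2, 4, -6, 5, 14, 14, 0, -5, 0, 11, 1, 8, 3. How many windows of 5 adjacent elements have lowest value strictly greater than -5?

[10, -5, 9, 13, -3] → min -5
[-5, 9, 13, -3, 7] → min -5
[9, 13, -3, 7, 5] → min -3  > -5 ✓
[13, -3, 7, 5, 8] → min -3  > -5 ✓
[-3, 7, 5, 8, 7] → min -3  > -5 ✓
[7, 5, 8, 7, -4] → min -4  > -5 ✓
[5, 8, 7, -4, -2] → min -4  > -5 ✓
[8, 7, -4, -2, 4] → min -4  > -5 ✓
[7, -4, -2, 4, -6] → min -6
[-4, -2, 4, -6, 5] → min -6
[-2, 4, -6, 5, 14] → min -6
[4, -6, 5, 14, 14] → min -6
[-6, 5, 14, 14, 0] → min -6
[5, 14, 14, 0, -5] → min -5
[14, 14, 0, -5, 0] → min -5
[14, 0, -5, 0, 11] → min -5
[0, -5, 0, 11, 1] → min -5
[-5, 0, 11, 1, 8] → min -5
[0, 11, 1, 8, 3] → min 0  > -5 ✓
7 windows satisfy the condition.

7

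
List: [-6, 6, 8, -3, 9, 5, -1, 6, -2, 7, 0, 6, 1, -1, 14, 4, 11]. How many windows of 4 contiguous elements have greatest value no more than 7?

6

(-6, 6, 8, -3) → max 8
(6, 8, -3, 9) → max 9
(8, -3, 9, 5) → max 9
(-3, 9, 5, -1) → max 9
(9, 5, -1, 6) → max 9
(5, -1, 6, -2) → max 6  ≤ 7 ✓
(-1, 6, -2, 7) → max 7  ≤ 7 ✓
(6, -2, 7, 0) → max 7  ≤ 7 ✓
(-2, 7, 0, 6) → max 7  ≤ 7 ✓
(7, 0, 6, 1) → max 7  ≤ 7 ✓
(0, 6, 1, -1) → max 6  ≤ 7 ✓
(6, 1, -1, 14) → max 14
(1, -1, 14, 4) → max 14
(-1, 14, 4, 11) → max 14
6 windows satisfy the condition.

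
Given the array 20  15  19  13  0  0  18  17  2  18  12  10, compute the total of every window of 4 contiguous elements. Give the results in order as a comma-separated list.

20 15 19 13 → sum 67
15 19 13 0 → sum 47
19 13 0 0 → sum 32
13 0 0 18 → sum 31
0 0 18 17 → sum 35
0 18 17 2 → sum 37
18 17 2 18 → sum 55
17 2 18 12 → sum 49
2 18 12 10 → sum 42

67, 47, 32, 31, 35, 37, 55, 49, 42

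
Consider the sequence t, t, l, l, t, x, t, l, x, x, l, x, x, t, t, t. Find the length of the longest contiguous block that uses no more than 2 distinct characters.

Extend right; when distinct count exceeds 2, shrink from the left:
[t] 1 distinct, len 1
[t, t] 1 distinct, len 2
[t, t, l] 2 distinct, len 3
[t, t, l, l] 2 distinct, len 4
[t, t, l, l, t] 2 distinct, len 5
[t, x] 2 distinct, len 2
[t, x, t] 2 distinct, len 3
[t, l] 2 distinct, len 2
[l, x] 2 distinct, len 2
[l, x, x] 2 distinct, len 3
[l, x, x, l] 2 distinct, len 4
[l, x, x, l, x] 2 distinct, len 5
[l, x, x, l, x, x] 2 distinct, len 6
[x, x, t] 2 distinct, len 3
[x, x, t, t] 2 distinct, len 4
[x, x, t, t, t] 2 distinct, len 5
Longest length with ≤2 distinct: 6.

6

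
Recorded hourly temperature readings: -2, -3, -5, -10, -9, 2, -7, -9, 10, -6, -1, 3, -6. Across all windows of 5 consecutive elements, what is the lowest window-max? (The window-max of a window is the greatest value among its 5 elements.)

(-2, -3, -5, -10, -9) → max -2
(-3, -5, -10, -9, 2) → max 2
(-5, -10, -9, 2, -7) → max 2
(-10, -9, 2, -7, -9) → max 2
(-9, 2, -7, -9, 10) → max 10
(2, -7, -9, 10, -6) → max 10
(-7, -9, 10, -6, -1) → max 10
(-9, 10, -6, -1, 3) → max 10
(10, -6, -1, 3, -6) → max 10
Lowest of these is -2.

-2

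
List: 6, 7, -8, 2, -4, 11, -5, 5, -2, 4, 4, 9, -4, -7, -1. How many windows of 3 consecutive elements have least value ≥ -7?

10

(6, 7, -8) → min -8
(7, -8, 2) → min -8
(-8, 2, -4) → min -8
(2, -4, 11) → min -4  ≥ -7 ✓
(-4, 11, -5) → min -5  ≥ -7 ✓
(11, -5, 5) → min -5  ≥ -7 ✓
(-5, 5, -2) → min -5  ≥ -7 ✓
(5, -2, 4) → min -2  ≥ -7 ✓
(-2, 4, 4) → min -2  ≥ -7 ✓
(4, 4, 9) → min 4  ≥ -7 ✓
(4, 9, -4) → min -4  ≥ -7 ✓
(9, -4, -7) → min -7  ≥ -7 ✓
(-4, -7, -1) → min -7  ≥ -7 ✓
10 windows satisfy the condition.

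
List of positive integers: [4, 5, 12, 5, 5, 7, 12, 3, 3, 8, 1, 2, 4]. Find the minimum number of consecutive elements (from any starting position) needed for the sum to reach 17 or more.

2

add 4: running sum 4 < 17
add 5: running sum 9 < 17
end 2: [5, 12] sum 17, len 2
end 3: [12, 5] sum 17, len 2
end 4: [12, 5, 5] sum 22, len 3
end 5: [5, 5, 7] sum 17, len 3
end 6: [7, 12] sum 19, len 2
end 7: [7, 12, 3] sum 22, len 3
end 8: [12, 3, 3] sum 18, len 3
end 9: [12, 3, 3, 8] sum 26, len 4
end 10: [12, 3, 3, 8, 1] sum 27, len 5
end 11: [3, 3, 8, 1, 2] sum 17, len 5
end 12: [3, 8, 1, 2, 4] sum 18, len 5
Shortest qualifying length: 2.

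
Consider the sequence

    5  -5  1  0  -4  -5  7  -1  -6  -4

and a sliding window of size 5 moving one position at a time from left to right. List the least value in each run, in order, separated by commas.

(5, -5, 1, 0, -4) → min -5
(-5, 1, 0, -4, -5) → min -5
(1, 0, -4, -5, 7) → min -5
(0, -4, -5, 7, -1) → min -5
(-4, -5, 7, -1, -6) → min -6
(-5, 7, -1, -6, -4) → min -6

-5, -5, -5, -5, -6, -6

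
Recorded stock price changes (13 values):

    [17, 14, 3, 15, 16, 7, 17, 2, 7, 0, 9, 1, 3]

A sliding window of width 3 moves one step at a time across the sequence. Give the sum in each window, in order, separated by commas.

34, 32, 34, 38, 40, 26, 26, 9, 16, 10, 13

[17, 14, 3] → sum 34
[14, 3, 15] → sum 32
[3, 15, 16] → sum 34
[15, 16, 7] → sum 38
[16, 7, 17] → sum 40
[7, 17, 2] → sum 26
[17, 2, 7] → sum 26
[2, 7, 0] → sum 9
[7, 0, 9] → sum 16
[0, 9, 1] → sum 10
[9, 1, 3] → sum 13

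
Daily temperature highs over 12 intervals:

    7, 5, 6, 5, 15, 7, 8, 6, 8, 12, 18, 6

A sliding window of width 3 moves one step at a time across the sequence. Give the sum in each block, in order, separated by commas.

18, 16, 26, 27, 30, 21, 22, 26, 38, 36

[7, 5, 6] → sum 18
[5, 6, 5] → sum 16
[6, 5, 15] → sum 26
[5, 15, 7] → sum 27
[15, 7, 8] → sum 30
[7, 8, 6] → sum 21
[8, 6, 8] → sum 22
[6, 8, 12] → sum 26
[8, 12, 18] → sum 38
[12, 18, 6] → sum 36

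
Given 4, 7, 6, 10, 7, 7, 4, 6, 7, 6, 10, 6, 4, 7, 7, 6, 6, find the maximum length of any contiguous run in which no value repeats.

4

add 4: [4] len 1
add 7: [4, 7] len 2
add 6: [4, 7, 6] len 3
add 10: [4, 7, 6, 10] len 4
add 7 (repeat 7, move left end past it): [6, 10, 7] len 3
add 7 (repeat 7, move left end past it): [7] len 1
add 4: [7, 4] len 2
add 6: [7, 4, 6] len 3
add 7 (repeat 7, move left end past it): [4, 6, 7] len 3
add 6 (repeat 6, move left end past it): [7, 6] len 2
add 10: [7, 6, 10] len 3
add 6 (repeat 6, move left end past it): [10, 6] len 2
add 4: [10, 6, 4] len 3
add 7: [10, 6, 4, 7] len 4
add 7 (repeat 7, move left end past it): [7] len 1
add 6: [7, 6] len 2
add 6 (repeat 6, move left end past it): [6] len 1
Longest all-distinct length: 4.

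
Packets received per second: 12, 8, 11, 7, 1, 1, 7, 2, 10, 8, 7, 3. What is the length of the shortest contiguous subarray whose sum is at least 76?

12

add 12: running sum 12 < 76
add 8: running sum 20 < 76
add 11: running sum 31 < 76
add 7: running sum 38 < 76
add 1: running sum 39 < 76
add 1: running sum 40 < 76
add 7: running sum 47 < 76
add 2: running sum 49 < 76
add 10: running sum 59 < 76
add 8: running sum 67 < 76
add 7: running sum 74 < 76
end 11: [12, 8, 11, 7, 1, 1, 7, 2, 10, 8, 7, 3] sum 77, len 12
Shortest qualifying length: 12.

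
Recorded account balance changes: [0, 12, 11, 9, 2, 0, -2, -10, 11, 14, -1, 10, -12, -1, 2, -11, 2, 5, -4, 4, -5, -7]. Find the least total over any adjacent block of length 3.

-12

(0, 12, 11) → sum 23
(12, 11, 9) → sum 32
(11, 9, 2) → sum 22
(9, 2, 0) → sum 11
(2, 0, -2) → sum 0
(0, -2, -10) → sum -12
(-2, -10, 11) → sum -1
(-10, 11, 14) → sum 15
(11, 14, -1) → sum 24
(14, -1, 10) → sum 23
(-1, 10, -12) → sum -3
(10, -12, -1) → sum -3
(-12, -1, 2) → sum -11
(-1, 2, -11) → sum -10
(2, -11, 2) → sum -7
(-11, 2, 5) → sum -4
(2, 5, -4) → sum 3
(5, -4, 4) → sum 5
(-4, 4, -5) → sum -5
(4, -5, -7) → sum -8
Least of these is -12.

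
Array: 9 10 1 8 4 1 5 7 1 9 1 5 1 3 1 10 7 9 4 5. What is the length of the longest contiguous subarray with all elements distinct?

add 9: [9] len 1
add 10: [9, 10] len 2
add 1: [9, 10, 1] len 3
add 8: [9, 10, 1, 8] len 4
add 4: [9, 10, 1, 8, 4] len 5
add 1 (repeat 1, move left end past it): [8, 4, 1] len 3
add 5: [8, 4, 1, 5] len 4
add 7: [8, 4, 1, 5, 7] len 5
add 1 (repeat 1, move left end past it): [5, 7, 1] len 3
add 9: [5, 7, 1, 9] len 4
add 1 (repeat 1, move left end past it): [9, 1] len 2
add 5: [9, 1, 5] len 3
add 1 (repeat 1, move left end past it): [5, 1] len 2
add 3: [5, 1, 3] len 3
add 1 (repeat 1, move left end past it): [3, 1] len 2
add 10: [3, 1, 10] len 3
add 7: [3, 1, 10, 7] len 4
add 9: [3, 1, 10, 7, 9] len 5
add 4: [3, 1, 10, 7, 9, 4] len 6
add 5: [3, 1, 10, 7, 9, 4, 5] len 7
Longest all-distinct length: 7.

7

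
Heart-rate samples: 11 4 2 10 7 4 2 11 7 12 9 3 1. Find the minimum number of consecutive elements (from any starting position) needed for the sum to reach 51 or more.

add 11: running sum 11 < 51
add 4: running sum 15 < 51
add 2: running sum 17 < 51
add 10: running sum 27 < 51
add 7: running sum 34 < 51
add 4: running sum 38 < 51
add 2: running sum 40 < 51
add 11: shortest ending here [11, 4, 2, 10, 7, 4, 2, 11] sum 51, len 8
add 7: shortest ending here [11, 4, 2, 10, 7, 4, 2, 11, 7] sum 58, len 9
add 12: shortest ending here [10, 7, 4, 2, 11, 7, 12] sum 53, len 7
add 9: shortest ending here [7, 4, 2, 11, 7, 12, 9] sum 52, len 7
add 3: shortest ending here [7, 4, 2, 11, 7, 12, 9, 3] sum 55, len 8
add 1: shortest ending here [7, 4, 2, 11, 7, 12, 9, 3, 1] sum 56, len 9
Shortest qualifying length: 7.

7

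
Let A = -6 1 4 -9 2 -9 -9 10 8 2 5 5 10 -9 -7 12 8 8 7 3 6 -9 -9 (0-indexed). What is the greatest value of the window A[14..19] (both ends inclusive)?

12

Elements at indices 14..19: -7, 12, 8, 8, 7, 3
max(-7, 12, 8, 8, 7, 3) = 12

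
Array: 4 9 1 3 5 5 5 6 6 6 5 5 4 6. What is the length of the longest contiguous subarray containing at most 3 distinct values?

[4] 1 distinct, len 1
[4, 9] 2 distinct, len 2
[4, 9, 1] 3 distinct, len 3
[9, 1, 3] 3 distinct, len 3
[1, 3, 5] 3 distinct, len 3
[1, 3, 5, 5] 3 distinct, len 4
[1, 3, 5, 5, 5] 3 distinct, len 5
[3, 5, 5, 5, 6] 3 distinct, len 5
[3, 5, 5, 5, 6, 6] 3 distinct, len 6
[3, 5, 5, 5, 6, 6, 6] 3 distinct, len 7
[3, 5, 5, 5, 6, 6, 6, 5] 3 distinct, len 8
[3, 5, 5, 5, 6, 6, 6, 5, 5] 3 distinct, len 9
[5, 5, 5, 6, 6, 6, 5, 5, 4] 3 distinct, len 9
[5, 5, 5, 6, 6, 6, 5, 5, 4, 6] 3 distinct, len 10
Longest length with ≤3 distinct: 10.

10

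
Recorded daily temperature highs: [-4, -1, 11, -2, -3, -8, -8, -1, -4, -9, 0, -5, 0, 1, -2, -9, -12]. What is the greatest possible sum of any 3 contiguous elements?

Window sums for each of the 15 positions:
(-4, -1, 11) → sum 6
(-1, 11, -2) → sum 8
(11, -2, -3) → sum 6
(-2, -3, -8) → sum -13
(-3, -8, -8) → sum -19
(-8, -8, -1) → sum -17
(-8, -1, -4) → sum -13
(-1, -4, -9) → sum -14
(-4, -9, 0) → sum -13
(-9, 0, -5) → sum -14
(0, -5, 0) → sum -5
(-5, 0, 1) → sum -4
(0, 1, -2) → sum -1
(1, -2, -9) → sum -10
(-2, -9, -12) → sum -23
Greatest of these is 8.

8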